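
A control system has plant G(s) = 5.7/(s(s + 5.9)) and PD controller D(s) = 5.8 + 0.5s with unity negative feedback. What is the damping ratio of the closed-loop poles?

ζ = 0.761

Forward path: (5.8 + 0.5s)·5.7/(s(s+5.9)). The closed-loop characteristic equation is s² + (5.9 + 5.7·0.5)s + 5.7·5.8 = 0.
That is s² + 8.75s + 33.06 = 0, so ω_n = 5.75 rad/s and ζ = 8.75/(2·5.75) = 0.7609.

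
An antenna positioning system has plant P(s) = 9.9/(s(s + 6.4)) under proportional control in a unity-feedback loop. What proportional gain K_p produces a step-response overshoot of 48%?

From %OS = 100·exp(−πζ/√(1−ζ²)) = 48%, ζ = −ln(0.48)/√(π²+ln²(0.48)) = 0.2275.
Characteristic equation s² + 6.4s + 9.9K_p = 0 gives ζ = 6.4/(2√(9.9K_p)).
Setting ζ = 0.2275: √(9.9K_p) = 6.4/(2·0.2275) = 14.07, so K_p = 197.8/9.9 = 20.

K_p = 20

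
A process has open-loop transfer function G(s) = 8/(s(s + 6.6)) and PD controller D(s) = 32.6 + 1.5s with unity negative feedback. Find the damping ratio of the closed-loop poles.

ζ = 0.576

Forward path: (32.6 + 1.5s)·8/(s(s+6.6)). The closed-loop characteristic equation is s² + (6.6 + 8·1.5)s + 8·32.6 = 0.
That is s² + 18.6s + 260.8 = 0, so ω_n = 16.15 rad/s and ζ = 18.6/(2·16.15) = 0.5759.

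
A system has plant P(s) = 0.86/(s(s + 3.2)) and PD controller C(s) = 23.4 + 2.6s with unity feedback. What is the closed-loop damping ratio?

Forward path: (23.4 + 2.6s)·0.86/(s(s+3.2)). The closed-loop characteristic equation is s² + (3.2 + 0.86·2.6)s + 0.86·23.4 = 0.
That is s² + 5.436s + 20.12 = 0, so ω_n = 4.486 rad/s and ζ = 5.436/(2·4.486) = 0.6059.

ζ = 0.606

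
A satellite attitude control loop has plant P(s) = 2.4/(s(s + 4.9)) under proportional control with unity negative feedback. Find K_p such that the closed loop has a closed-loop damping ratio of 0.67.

Closed-loop characteristic equation: s² + 4.9s + K_p·2.4 = 0.
So ω_n = √(2.4K_p) and 2ζω_n = 4.9, giving ζ = 4.9/(2√(2.4K_p)).
Setting ζ = 0.67: √(2.4K_p) = 4.9/(2·0.67) = 3.657, so K_p = 13.37/2.4 = 5.57.

K_p = 5.57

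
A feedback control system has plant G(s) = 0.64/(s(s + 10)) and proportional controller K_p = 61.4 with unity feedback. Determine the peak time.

T_p = 0.831 s

Closed-loop characteristic equation: s² + 10s + 39.3 = 0, so ω_n = 6.269 rad/s and ζ = 10/(2·6.269) = 0.7976.
Damped frequency ω_d = ω_n√(1−ζ²) = 3.781 rad/s, so peak time T_p = π/ω_d = 0.831 s.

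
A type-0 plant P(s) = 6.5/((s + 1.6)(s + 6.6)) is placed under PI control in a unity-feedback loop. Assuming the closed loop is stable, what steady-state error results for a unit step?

The PI controller's integrator makes the forward path type 1, so e_ss to a step is zero.

0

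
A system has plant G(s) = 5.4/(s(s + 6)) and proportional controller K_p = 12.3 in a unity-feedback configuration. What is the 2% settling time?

From 1 + K_pG(s) = 0: s² + 6s + 66.42 = 0 ⇒ ω_n = 8.15, ζ = 0.3681.
2% settling time T_s ≈ 4/(ζω_n) = 4/3 = 1.33 s.

T_s ≈ 1.33 s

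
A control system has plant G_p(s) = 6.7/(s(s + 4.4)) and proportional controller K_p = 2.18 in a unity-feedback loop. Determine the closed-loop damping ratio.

ζ = 0.576

With unity feedback the closed-loop characteristic equation is s² + 4.4s + 2.18·6.7 = s² + 4.4s + 14.61 = 0.
So ω_n² = 14.61 ⇒ ω_n = 3.822 rad/s, and ζ = 4.4/(2ω_n) = 0.576.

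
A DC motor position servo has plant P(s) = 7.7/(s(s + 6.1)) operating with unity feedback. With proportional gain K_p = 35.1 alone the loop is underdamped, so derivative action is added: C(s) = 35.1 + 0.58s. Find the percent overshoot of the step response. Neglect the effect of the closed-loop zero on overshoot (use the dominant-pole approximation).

34.4%

Forward path: (35.1 + 0.58s)·7.7/(s(s+6.1)). The closed-loop characteristic equation is s² + (6.1 + 7.7·0.58)s + 7.7·35.1 = 0.
That is s² + 10.57s + 270.3 = 0, so ω_n = 16.44 rad/s and ζ = 10.57/(2·16.44) = 0.3214.
%OS = 100·exp(−πζ/√(1−ζ²)) = 34.4%.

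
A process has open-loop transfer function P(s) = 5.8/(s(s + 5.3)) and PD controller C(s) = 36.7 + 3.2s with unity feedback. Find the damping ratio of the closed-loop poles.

Forward path: (36.7 + 3.2s)·5.8/(s(s+5.3)). The closed-loop characteristic equation is s² + (5.3 + 5.8·3.2)s + 5.8·36.7 = 0.
That is s² + 23.86s + 212.9 = 0, so ω_n = 14.59 rad/s and ζ = 23.86/(2·14.59) = 0.8177.

ζ = 0.818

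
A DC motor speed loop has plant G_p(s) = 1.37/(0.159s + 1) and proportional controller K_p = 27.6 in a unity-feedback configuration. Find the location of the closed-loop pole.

s = -244.1

Closed loop: T(s) = K_p·G_p/(1+K_p·G_p) = 37.81/(0.159s + 1 + 37.81), with pole at s = −(1 + 37.81)/0.159 = −244.1.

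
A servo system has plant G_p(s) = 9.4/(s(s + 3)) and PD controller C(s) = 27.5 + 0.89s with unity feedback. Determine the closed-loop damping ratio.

Forward path: (27.5 + 0.89s)·9.4/(s(s+3)). The closed-loop characteristic equation is s² + (3 + 9.4·0.89)s + 9.4·27.5 = 0.
That is s² + 11.37s + 258.5 = 0, so ω_n = 16.08 rad/s and ζ = 11.37/(2·16.08) = 0.3535.

ζ = 0.353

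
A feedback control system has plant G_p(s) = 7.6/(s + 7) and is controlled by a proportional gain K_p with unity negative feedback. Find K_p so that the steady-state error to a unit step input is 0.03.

K_p = 29.8

Steady-state error for a unit step on this type-0 loop is 1/(1 + K_p·G_p(0)).
G_p(0) = 1.086. Require 1/(1 + K_p·1.086) = 0.03, so 1 + 1.086·K_p = 33.33.
K_p = (33.33 − 1)/1.086 = 29.8.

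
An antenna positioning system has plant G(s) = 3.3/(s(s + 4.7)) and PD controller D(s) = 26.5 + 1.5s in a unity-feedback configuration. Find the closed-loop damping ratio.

ζ = 0.516

Forward path: (26.5 + 1.5s)·3.3/(s(s+4.7)). The closed-loop characteristic equation is s² + (4.7 + 3.3·1.5)s + 3.3·26.5 = 0.
That is s² + 9.65s + 87.45 = 0, so ω_n = 9.351 rad/s and ζ = 9.65/(2·9.351) = 0.516.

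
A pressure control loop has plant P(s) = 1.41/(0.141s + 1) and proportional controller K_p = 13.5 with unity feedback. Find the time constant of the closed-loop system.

Closed loop: T(s) = K_p·P/(1+K_p·P) = 19.04/(0.141s + 1 + 19.04), with pole at s = −(1 + 19.04)/0.141 = −142.1.
Closed-loop time constant τ = 1/142.1 = 0.00704 s.

τ = 0.00704 s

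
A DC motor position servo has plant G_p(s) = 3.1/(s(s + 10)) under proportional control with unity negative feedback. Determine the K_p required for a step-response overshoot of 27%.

From %OS = 100·exp(−πζ/√(1−ζ²)) = 27%, ζ = −ln(0.27)/√(π²+ln²(0.27)) = 0.3847.
Characteristic equation s² + 10s + 3.1K_p = 0 gives ζ = 10/(2√(3.1K_p)).
Setting ζ = 0.3847: √(3.1K_p) = 10/(2·0.3847) = 13, so K_p = 168.9/3.1 = 54.5.

K_p = 54.5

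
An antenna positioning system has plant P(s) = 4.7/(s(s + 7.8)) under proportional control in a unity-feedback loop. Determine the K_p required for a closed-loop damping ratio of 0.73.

Closed-loop characteristic equation: s² + 7.8s + K_p·4.7 = 0.
So ω_n = √(4.7K_p) and 2ζω_n = 7.8, giving ζ = 7.8/(2√(4.7K_p)).
Setting ζ = 0.73: √(4.7K_p) = 7.8/(2·0.73) = 5.342, so K_p = 28.54/4.7 = 6.07.

K_p = 6.07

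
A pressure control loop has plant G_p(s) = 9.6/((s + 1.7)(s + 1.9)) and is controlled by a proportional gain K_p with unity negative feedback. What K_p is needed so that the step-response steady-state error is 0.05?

The loop is type 0, so e_ss(step) = 1/(1 + K_pos) with K_pos = K_p·G_p(0).
G_p(0) = 2.972. Require 1/(1 + K_p·2.972) = 0.05, so 1 + 2.972·K_p = 20.
K_p = (20 − 1)/2.972 = 6.39.

K_p = 6.39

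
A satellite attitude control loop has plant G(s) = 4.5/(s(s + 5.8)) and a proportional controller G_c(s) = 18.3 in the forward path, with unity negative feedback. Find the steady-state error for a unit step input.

0

The open loop G_c(s)G(s) has a pole at the origin (type 1), so the static position error constant is infinite and e_ss = 1/(1+∞) = 0.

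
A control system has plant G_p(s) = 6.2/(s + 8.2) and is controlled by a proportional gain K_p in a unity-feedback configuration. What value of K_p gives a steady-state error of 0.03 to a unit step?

Steady-state error for a unit step on this type-0 loop is 1/(1 + K_p·G_p(0)).
G_p(0) = 0.7561. Require 1/(1 + K_p·0.7561) = 0.03, so 1 + 0.7561·K_p = 33.33.
K_p = (33.33 − 1)/0.7561 = 42.8.

K_p = 42.8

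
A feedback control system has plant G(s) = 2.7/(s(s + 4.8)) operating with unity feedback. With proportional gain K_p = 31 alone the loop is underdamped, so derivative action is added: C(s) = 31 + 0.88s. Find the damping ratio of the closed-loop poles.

Forward path: (31 + 0.88s)·2.7/(s(s+4.8)). The closed-loop characteristic equation is s² + (4.8 + 2.7·0.88)s + 2.7·31 = 0.
That is s² + 7.176s + 83.7 = 0, so ω_n = 9.149 rad/s and ζ = 7.176/(2·9.149) = 0.3922.

ζ = 0.392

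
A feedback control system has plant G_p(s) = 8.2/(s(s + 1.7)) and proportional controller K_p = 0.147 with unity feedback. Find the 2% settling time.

The closed-loop denominator s² + 1.7s + 1.205 gives ω_n = √1.205 = 1.098 and ζ = 1.7/(2ω_n) = 0.7742.
2% settling time T_s ≈ 4/(ζω_n) = 4/0.85 = 4.71 s.

T_s ≈ 4.71 s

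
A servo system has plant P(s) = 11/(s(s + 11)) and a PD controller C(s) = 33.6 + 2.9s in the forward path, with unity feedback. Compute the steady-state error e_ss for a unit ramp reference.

0.0298

The loop has one pole at the origin (type 1). Velocity error constant K_v = lim_{s→0} s·C(s)P(s) = 33.6·11/11 = 33.6.
Steady-state error to a unit ramp: e_ss = 1/K_v = 0.0298.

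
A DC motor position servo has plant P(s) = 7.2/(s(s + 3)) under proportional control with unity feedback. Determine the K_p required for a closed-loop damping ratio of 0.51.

K_p = 1.2

Closed-loop characteristic equation: s² + 3s + K_p·7.2 = 0.
So ω_n = √(7.2K_p) and 2ζω_n = 3, giving ζ = 3/(2√(7.2K_p)).
Setting ζ = 0.51: √(7.2K_p) = 3/(2·0.51) = 2.941, so K_p = 8.651/7.2 = 1.2.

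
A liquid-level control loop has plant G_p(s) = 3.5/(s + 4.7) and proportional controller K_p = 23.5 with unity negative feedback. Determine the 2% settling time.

T_s ≈ 0.046 s

Closed-loop transfer function: T(s) = K_p·G_p(s)/(1 + K_p·G_p(s)) = 82.25/(s + 4.7 + 82.25) = 82.25/(s + 86.95).
Time constant τ = 1/86.95 = 0.0115 s, so the 2% settling time is about 4τ = 0.046 s.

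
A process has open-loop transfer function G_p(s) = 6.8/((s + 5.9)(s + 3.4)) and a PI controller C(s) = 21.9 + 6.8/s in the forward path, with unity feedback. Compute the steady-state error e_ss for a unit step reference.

0

The open loop C(s)G_p(s) has a pole at the origin (type 1), so the static position error constant is infinite and e_ss = 1/(1+∞) = 0.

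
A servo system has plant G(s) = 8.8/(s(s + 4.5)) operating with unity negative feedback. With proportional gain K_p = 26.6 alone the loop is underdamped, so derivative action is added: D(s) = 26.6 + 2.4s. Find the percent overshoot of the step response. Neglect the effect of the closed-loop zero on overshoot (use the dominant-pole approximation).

0.814%

Forward path: (26.6 + 2.4s)·8.8/(s(s+4.5)). The closed-loop characteristic equation is s² + (4.5 + 8.8·2.4)s + 8.8·26.6 = 0.
That is s² + 25.62s + 234.1 = 0, so ω_n = 15.3 rad/s and ζ = 25.62/(2·15.3) = 0.8373.
%OS = 100·exp(−πζ/√(1−ζ²)) = 0.814%.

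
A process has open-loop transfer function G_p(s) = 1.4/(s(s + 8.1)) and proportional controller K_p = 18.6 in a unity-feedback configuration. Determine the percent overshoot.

The closed-loop denominator s² + 8.1s + 26.04 gives ω_n = √26.04 = 5.103 and ζ = 8.1/(2ω_n) = 0.7937.
%OS = 100·exp(−πζ/√(1−ζ²)) = 100·exp(−π·0.7937/√0.3701) = 1.66%.

1.66%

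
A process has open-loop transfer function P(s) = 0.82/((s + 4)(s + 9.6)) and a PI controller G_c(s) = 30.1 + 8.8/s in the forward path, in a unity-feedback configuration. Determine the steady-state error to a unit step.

0

The open loop G_c(s)P(s) has a pole at the origin (type 1), so the static position error constant is infinite and e_ss = 1/(1+∞) = 0.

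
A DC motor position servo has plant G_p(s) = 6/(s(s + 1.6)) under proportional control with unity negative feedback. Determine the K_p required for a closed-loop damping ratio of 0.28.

K_p = 1.36

Closed-loop characteristic equation: s² + 1.6s + K_p·6 = 0.
So ω_n = √(6K_p) and 2ζω_n = 1.6, giving ζ = 1.6/(2√(6K_p)).
Setting ζ = 0.28: √(6K_p) = 1.6/(2·0.28) = 2.857, so K_p = 8.163/6 = 1.36.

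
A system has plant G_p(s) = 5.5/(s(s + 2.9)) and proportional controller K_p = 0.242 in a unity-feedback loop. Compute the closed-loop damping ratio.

With unity feedback the closed-loop characteristic equation is s² + 2.9s + 0.242·5.5 = s² + 2.9s + 1.331 = 0.
Matching s² + 2ζω_n s + ω_n²: ω_n = √1.331 = 1.154 rad/s and 2ζω_n = 2.9, so ζ = 2.9/(2·1.154) = 1.26.

ζ = 1.26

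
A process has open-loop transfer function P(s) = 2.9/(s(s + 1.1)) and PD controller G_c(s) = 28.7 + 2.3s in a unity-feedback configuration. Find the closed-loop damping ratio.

Forward path: (28.7 + 2.3s)·2.9/(s(s+1.1)). The closed-loop characteristic equation is s² + (1.1 + 2.9·2.3)s + 2.9·28.7 = 0.
That is s² + 7.77s + 83.23 = 0, so ω_n = 9.123 rad/s and ζ = 7.77/(2·9.123) = 0.4258.

ζ = 0.426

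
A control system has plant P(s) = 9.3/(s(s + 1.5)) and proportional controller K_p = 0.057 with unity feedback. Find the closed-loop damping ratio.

ζ = 1.03

1 + K_p·P(s) = 0 gives s² + 1.5s + 0.5301 = 0.
Matching s² + 2ζω_n s + ω_n²: ω_n = √0.5301 = 0.7281 rad/s and 2ζω_n = 1.5, so ζ = 1.5/(2·0.7281) = 1.03.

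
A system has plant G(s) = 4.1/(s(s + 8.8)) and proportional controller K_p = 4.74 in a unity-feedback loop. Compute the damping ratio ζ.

The closed-loop denominator is s(s+8.8) + 4.74·4.1 = s² + 8.8s + 19.43.
Matching s² + 2ζω_n s + ω_n²: ω_n = √19.43 = 4.408 rad/s and 2ζω_n = 8.8, so ζ = 8.8/(2·4.408) = 0.998.

ζ = 0.998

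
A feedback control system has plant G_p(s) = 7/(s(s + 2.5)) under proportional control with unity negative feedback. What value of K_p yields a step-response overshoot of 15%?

From %OS = 100·exp(−πζ/√(1−ζ²)) = 15%, ζ = −ln(0.15)/√(π²+ln²(0.15)) = 0.5169.
Characteristic equation s² + 2.5s + 7K_p = 0 gives ζ = 2.5/(2√(7K_p)).
Setting ζ = 0.5169: √(7K_p) = 2.5/(2·0.5169) = 2.418, so K_p = 5.847/7 = 0.835.

K_p = 0.835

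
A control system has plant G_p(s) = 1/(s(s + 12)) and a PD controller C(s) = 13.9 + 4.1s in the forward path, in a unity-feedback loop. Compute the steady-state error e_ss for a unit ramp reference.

The loop has one pole at the origin (type 1). Velocity error constant K_v = lim_{s→0} s·C(s)G_p(s) = 13.9·1/12 = 1.158.
Steady-state error to a unit ramp: e_ss = 1/K_v = 0.863.

0.863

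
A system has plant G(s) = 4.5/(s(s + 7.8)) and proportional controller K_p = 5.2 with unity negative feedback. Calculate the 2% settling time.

Closed-loop characteristic equation: s² + 7.8s + 23.4 = 0, so ω_n = 4.837 rad/s and ζ = 7.8/(2·4.837) = 0.8062.
2% settling time T_s ≈ 4/(ζω_n) = 4/3.9 = 1.03 s.

T_s ≈ 1.03 s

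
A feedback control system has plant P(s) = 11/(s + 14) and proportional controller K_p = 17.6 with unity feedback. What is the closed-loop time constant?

Closed-loop transfer function: T(s) = K_p·P(s)/(1 + K_p·P(s)) = 193.6/(s + 14 + 193.6) = 193.6/(s + 207.6).
Time constant τ = 1/207.6 = 0.00482 s.

τ = 0.00482 s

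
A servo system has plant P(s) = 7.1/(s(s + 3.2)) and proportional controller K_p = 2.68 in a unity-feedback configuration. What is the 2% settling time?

Closed-loop characteristic equation: s² + 3.2s + 19.03 = 0, so ω_n = 4.362 rad/s and ζ = 3.2/(2·4.362) = 0.3668.
2% settling time T_s ≈ 4/(ζω_n) = 4/1.6 = 2.5 s.

T_s ≈ 2.5 s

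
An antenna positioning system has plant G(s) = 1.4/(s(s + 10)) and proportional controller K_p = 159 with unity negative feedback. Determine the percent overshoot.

The closed-loop denominator s² + 10s + 222.6 gives ω_n = √222.6 = 14.92 and ζ = 10/(2ω_n) = 0.3351.
%OS = 100·exp(−πζ/√(1−ζ²)) = 100·exp(−π·0.3351/√0.8877) = 32.7%.

32.7%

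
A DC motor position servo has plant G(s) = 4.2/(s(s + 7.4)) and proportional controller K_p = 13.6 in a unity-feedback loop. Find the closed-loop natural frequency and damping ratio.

ω_n = 7.56 rad/s, ζ = 0.49

With unity feedback the closed-loop characteristic equation is s² + 7.4s + 13.6·4.2 = s² + 7.4s + 57.12 = 0.
So ω_n² = 57.12 ⇒ ω_n = 7.558 rad/s, and ζ = 7.4/(2ω_n) = 0.49.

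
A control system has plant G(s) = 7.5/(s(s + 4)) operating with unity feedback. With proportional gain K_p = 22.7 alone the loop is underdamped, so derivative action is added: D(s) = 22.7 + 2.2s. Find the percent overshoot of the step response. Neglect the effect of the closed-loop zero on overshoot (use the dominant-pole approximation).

Forward path: (22.7 + 2.2s)·7.5/(s(s+4)). The closed-loop characteristic equation is s² + (4 + 7.5·2.2)s + 7.5·22.7 = 0.
That is s² + 20.5s + 170.2 = 0, so ω_n = 13.05 rad/s and ζ = 20.5/(2·13.05) = 0.7856.
%OS = 100·exp(−πζ/√(1−ζ²)) = 1.85%.

1.85%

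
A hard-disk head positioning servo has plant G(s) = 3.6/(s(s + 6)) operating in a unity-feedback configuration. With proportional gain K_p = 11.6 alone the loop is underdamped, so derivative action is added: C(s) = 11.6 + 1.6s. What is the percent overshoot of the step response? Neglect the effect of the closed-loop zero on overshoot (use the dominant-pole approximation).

0.102%

Forward path: (11.6 + 1.6s)·3.6/(s(s+6)). The closed-loop characteristic equation is s² + (6 + 3.6·1.6)s + 3.6·11.6 = 0.
That is s² + 11.76s + 41.76 = 0, so ω_n = 6.462 rad/s and ζ = 11.76/(2·6.462) = 0.9099.
%OS = 100·exp(−πζ/√(1−ζ²)) = 0.102%.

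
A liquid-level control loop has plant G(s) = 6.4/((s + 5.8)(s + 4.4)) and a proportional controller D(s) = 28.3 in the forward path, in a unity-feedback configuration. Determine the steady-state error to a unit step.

The loop is type 0. Static position error constant K_pos = D(0)·G(0) = 28.3·0.2508 = 7.097.
Steady-state error to a unit step: e_ss = 1/(1+K_pos) = 1/8.097 = 0.123.

0.123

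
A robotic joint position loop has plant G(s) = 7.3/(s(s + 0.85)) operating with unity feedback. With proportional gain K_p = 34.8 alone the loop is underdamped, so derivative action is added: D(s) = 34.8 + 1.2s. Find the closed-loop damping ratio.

ζ = 0.301

Forward path: (34.8 + 1.2s)·7.3/(s(s+0.85)). The closed-loop characteristic equation is s² + (0.85 + 7.3·1.2)s + 7.3·34.8 = 0.
That is s² + 9.61s + 254 = 0, so ω_n = 15.94 rad/s and ζ = 9.61/(2·15.94) = 0.3015.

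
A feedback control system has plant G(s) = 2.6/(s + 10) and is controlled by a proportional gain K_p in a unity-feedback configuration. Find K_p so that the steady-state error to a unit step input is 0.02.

K_p = 188

For a type-0 loop with proportional control, e_ss = 1/(1 + K_p·G(0)).
G(0) = 0.26. Require 1/(1 + K_p·0.26) = 0.02, so 1 + 0.26·K_p = 50.
K_p = (50 − 1)/0.26 = 188.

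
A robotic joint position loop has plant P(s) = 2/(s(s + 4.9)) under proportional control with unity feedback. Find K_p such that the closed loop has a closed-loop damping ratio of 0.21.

Closed-loop characteristic equation: s² + 4.9s + K_p·2 = 0.
So ω_n = √(2K_p) and 2ζω_n = 4.9, giving ζ = 4.9/(2√(2K_p)).
Setting ζ = 0.21: √(2K_p) = 4.9/(2·0.21) = 11.67, so K_p = 136.1/2 = 68.1.

K_p = 68.1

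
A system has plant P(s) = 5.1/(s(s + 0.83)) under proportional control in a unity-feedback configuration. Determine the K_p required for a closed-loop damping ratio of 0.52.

Closed-loop characteristic equation: s² + 0.83s + K_p·5.1 = 0.
So ω_n = √(5.1K_p) and 2ζω_n = 0.83, giving ζ = 0.83/(2√(5.1K_p)).
Setting ζ = 0.52: √(5.1K_p) = 0.83/(2·0.52) = 0.7981, so K_p = 0.6369/5.1 = 0.125.

K_p = 0.125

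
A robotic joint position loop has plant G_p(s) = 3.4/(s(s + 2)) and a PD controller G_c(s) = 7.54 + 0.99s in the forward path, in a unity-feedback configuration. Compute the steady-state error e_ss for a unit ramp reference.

The loop has one pole at the origin (type 1). Velocity error constant K_v = lim_{s→0} s·G_c(s)G_p(s) = 7.54·3.4/2 = 12.82.
Steady-state error to a unit ramp: e_ss = 1/K_v = 0.078.

0.078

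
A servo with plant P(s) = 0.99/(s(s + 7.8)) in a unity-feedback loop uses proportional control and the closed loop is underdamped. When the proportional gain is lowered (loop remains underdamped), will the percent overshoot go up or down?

decrease

ζ = 7.8/(2√(0.99K_p)) rises as K_p falls; higher damping means less overshoot.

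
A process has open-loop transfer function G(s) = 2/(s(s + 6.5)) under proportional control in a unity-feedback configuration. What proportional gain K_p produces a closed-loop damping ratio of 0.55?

Closed-loop characteristic equation: s² + 6.5s + K_p·2 = 0.
So ω_n = √(2K_p) and 2ζω_n = 6.5, giving ζ = 6.5/(2√(2K_p)).
Setting ζ = 0.55: √(2K_p) = 6.5/(2·0.55) = 5.909, so K_p = 34.92/2 = 17.5.

K_p = 17.5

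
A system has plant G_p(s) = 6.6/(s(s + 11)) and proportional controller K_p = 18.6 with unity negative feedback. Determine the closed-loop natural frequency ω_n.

The closed-loop denominator is s(s+11) + 18.6·6.6 = s² + 11s + 122.8.
So ω_n² = 122.8 ⇒ ω_n = 11.08 rad/s, and ζ = 11/(2ω_n) = 0.496.

ω_n = 11.1 rad/s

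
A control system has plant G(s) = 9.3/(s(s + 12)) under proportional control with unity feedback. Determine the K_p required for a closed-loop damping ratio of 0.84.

Closed-loop characteristic equation: s² + 12s + K_p·9.3 = 0.
So ω_n = √(9.3K_p) and 2ζω_n = 12, giving ζ = 12/(2√(9.3K_p)).
Setting ζ = 0.84: √(9.3K_p) = 12/(2·0.84) = 7.143, so K_p = 51.02/9.3 = 5.49.

K_p = 5.49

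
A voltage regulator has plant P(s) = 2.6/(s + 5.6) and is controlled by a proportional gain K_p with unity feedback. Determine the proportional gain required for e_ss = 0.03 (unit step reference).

For a type-0 loop with proportional control, e_ss = 1/(1 + K_p·P(0)).
P(0) = 0.4643. Require 1/(1 + K_p·0.4643) = 0.03, so 1 + 0.4643·K_p = 33.33.
K_p = (33.33 − 1)/0.4643 = 69.6.

K_p = 69.6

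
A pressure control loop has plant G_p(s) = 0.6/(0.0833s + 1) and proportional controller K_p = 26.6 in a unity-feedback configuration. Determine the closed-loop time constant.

Closed loop: T(s) = K_p·G_p/(1+K_p·G_p) = 15.96/(0.0833s + 1 + 15.96), with pole at s = −(1 + 15.96)/0.0833 = −203.6.
Closed-loop time constant τ = 1/203.6 = 0.00491 s.

τ = 0.00491 s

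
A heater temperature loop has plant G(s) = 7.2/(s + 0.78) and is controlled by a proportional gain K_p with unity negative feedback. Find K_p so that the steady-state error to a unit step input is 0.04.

K_p = 2.6

The loop is type 0, so e_ss(step) = 1/(1 + K_pos) with K_pos = K_p·G(0).
G(0) = 9.231. Require 1/(1 + K_p·9.231) = 0.04, so 1 + 9.231·K_p = 25.
K_p = (25 − 1)/9.231 = 2.6.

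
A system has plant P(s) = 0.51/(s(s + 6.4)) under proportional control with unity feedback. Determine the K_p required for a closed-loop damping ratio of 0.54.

K_p = 68.9

Closed-loop characteristic equation: s² + 6.4s + K_p·0.51 = 0.
So ω_n = √(0.51K_p) and 2ζω_n = 6.4, giving ζ = 6.4/(2√(0.51K_p)).
Setting ζ = 0.54: √(0.51K_p) = 6.4/(2·0.54) = 5.926, so K_p = 35.12/0.51 = 68.9.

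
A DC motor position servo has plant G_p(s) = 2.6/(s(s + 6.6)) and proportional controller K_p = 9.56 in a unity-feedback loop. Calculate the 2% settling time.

T_s ≈ 1.21 s

From 1 + K_pG_p(s) = 0: s² + 6.6s + 24.86 = 0 ⇒ ω_n = 4.986, ζ = 0.6619.
2% settling time T_s ≈ 4/(ζω_n) = 4/3.3 = 1.21 s.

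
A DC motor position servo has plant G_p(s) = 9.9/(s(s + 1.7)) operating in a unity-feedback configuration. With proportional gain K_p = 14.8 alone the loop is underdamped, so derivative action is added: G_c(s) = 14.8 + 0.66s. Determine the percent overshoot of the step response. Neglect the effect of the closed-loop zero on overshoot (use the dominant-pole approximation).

Forward path: (14.8 + 0.66s)·9.9/(s(s+1.7)). The closed-loop characteristic equation is s² + (1.7 + 9.9·0.66)s + 9.9·14.8 = 0.
That is s² + 8.234s + 146.5 = 0, so ω_n = 12.1 rad/s and ζ = 8.234/(2·12.1) = 0.3401.
%OS = 100·exp(−πζ/√(1−ζ²)) = 32.1%.

32.1%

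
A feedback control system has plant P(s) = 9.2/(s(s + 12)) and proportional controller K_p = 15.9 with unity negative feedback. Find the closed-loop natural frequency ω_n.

1 + K_p·P(s) = 0 gives s² + 12s + 146.3 = 0.
Matching s² + 2ζω_n s + ω_n²: ω_n = √146.3 = 12.09 rad/s and 2ζω_n = 12, so ζ = 12/(2·12.09) = 0.496.

ω_n = 12.1 rad/s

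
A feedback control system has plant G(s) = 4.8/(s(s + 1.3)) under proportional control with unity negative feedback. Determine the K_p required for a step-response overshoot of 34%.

K_p = 0.834

From %OS = 100·exp(−πζ/√(1−ζ²)) = 34%, ζ = −ln(0.34)/√(π²+ln²(0.34)) = 0.3248.
Characteristic equation s² + 1.3s + 4.8K_p = 0 gives ζ = 1.3/(2√(4.8K_p)).
Setting ζ = 0.3248: √(4.8K_p) = 1.3/(2·0.3248) = 2.001, so K_p = 4.005/4.8 = 0.834.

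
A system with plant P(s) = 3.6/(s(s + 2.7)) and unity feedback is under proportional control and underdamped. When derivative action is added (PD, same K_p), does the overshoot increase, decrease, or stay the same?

The derivative term adds K·K_d to the s-coefficient of the characteristic equation, raising 2ζω_n while ω_n is unchanged; ζ increases, so overshoot decreases.

decrease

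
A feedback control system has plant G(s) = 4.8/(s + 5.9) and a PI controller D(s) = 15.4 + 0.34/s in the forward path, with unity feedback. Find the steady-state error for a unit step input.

The open loop D(s)G(s) has a pole at the origin (type 1), so the static position error constant is infinite and e_ss = 1/(1+∞) = 0.

0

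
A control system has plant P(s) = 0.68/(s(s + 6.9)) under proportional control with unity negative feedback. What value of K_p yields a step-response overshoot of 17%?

K_p = 72.5

From %OS = 100·exp(−πζ/√(1−ζ²)) = 17%, ζ = −ln(0.17)/√(π²+ln²(0.17)) = 0.4913.
Characteristic equation s² + 6.9s + 0.68K_p = 0 gives ζ = 6.9/(2√(0.68K_p)).
Setting ζ = 0.4913: √(0.68K_p) = 6.9/(2·0.4913) = 7.023, so K_p = 49.32/0.68 = 72.5.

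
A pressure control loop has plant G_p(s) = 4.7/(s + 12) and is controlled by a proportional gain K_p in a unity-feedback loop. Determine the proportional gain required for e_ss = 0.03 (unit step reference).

K_p = 82.6

Steady-state error for a unit step on this type-0 loop is 1/(1 + K_p·G_p(0)).
G_p(0) = 0.3917. Require 1/(1 + K_p·0.3917) = 0.03, so 1 + 0.3917·K_p = 33.33.
K_p = (33.33 − 1)/0.3917 = 82.6.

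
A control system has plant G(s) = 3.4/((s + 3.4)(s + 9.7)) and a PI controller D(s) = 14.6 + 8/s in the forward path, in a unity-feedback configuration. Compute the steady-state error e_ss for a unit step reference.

The open loop D(s)G(s) has a pole at the origin (type 1), so the static position error constant is infinite and e_ss = 1/(1+∞) = 0.

0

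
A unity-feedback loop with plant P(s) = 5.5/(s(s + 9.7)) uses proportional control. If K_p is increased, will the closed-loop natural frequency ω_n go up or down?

increase

ω_n = √(5.5·K_p), which grows with K_p.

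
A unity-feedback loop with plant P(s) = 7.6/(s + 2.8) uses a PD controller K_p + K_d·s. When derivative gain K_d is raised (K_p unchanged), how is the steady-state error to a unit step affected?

unchanged

K_d affects only the transient (the s-coefficient); the DC loop gain, and hence e_ss, depends only on K_p.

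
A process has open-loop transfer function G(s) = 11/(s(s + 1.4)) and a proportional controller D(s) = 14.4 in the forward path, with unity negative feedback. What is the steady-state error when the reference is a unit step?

0

The open loop D(s)G(s) has a pole at the origin (type 1), so the static position error constant is infinite and e_ss = 1/(1+∞) = 0.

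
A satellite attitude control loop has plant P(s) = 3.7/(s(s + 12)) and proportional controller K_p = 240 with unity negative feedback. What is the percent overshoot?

52.4%

The closed-loop denominator s² + 12s + 888 gives ω_n = √888 = 29.8 and ζ = 12/(2ω_n) = 0.2013.
%OS = 100·exp(−πζ/√(1−ζ²)) = 100·exp(−π·0.2013/√0.9595) = 52.4%.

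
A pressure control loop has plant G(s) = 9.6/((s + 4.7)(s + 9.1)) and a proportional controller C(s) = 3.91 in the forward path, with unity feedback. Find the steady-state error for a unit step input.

0.533

The loop is type 0. Static position error constant K_pos = C(0)·G(0) = 3.91·0.2245 = 0.8776.
Steady-state error to a unit step: e_ss = 1/(1+K_pos) = 1/1.878 = 0.533.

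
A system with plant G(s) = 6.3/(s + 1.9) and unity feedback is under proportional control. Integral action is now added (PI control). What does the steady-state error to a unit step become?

The integrator makes K_pos = lim_{s→0} C(s)G(s) infinite, so e_ss = 1/(1+K_pos) = 0.

0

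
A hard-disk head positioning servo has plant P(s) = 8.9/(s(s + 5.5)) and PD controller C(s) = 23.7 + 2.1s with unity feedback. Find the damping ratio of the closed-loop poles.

Forward path: (23.7 + 2.1s)·8.9/(s(s+5.5)). The closed-loop characteristic equation is s² + (5.5 + 8.9·2.1)s + 8.9·23.7 = 0.
That is s² + 24.19s + 210.9 = 0, so ω_n = 14.52 rad/s and ζ = 24.19/(2·14.52) = 0.8328.

ζ = 0.833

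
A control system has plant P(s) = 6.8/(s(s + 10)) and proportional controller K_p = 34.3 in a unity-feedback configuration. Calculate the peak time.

T_p = 0.218 s

The closed-loop denominator s² + 10s + 233.2 gives ω_n = √233.2 = 15.27 and ζ = 10/(2ω_n) = 0.3274.
Damped frequency ω_d = ω_n√(1−ζ²) = 14.43 rad/s, so peak time T_p = π/ω_d = 0.218 s.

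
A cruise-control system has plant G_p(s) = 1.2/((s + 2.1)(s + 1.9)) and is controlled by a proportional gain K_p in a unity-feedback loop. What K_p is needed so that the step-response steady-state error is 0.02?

K_p = 163

For a type-0 loop with proportional control, e_ss = 1/(1 + K_p·G_p(0)).
G_p(0) = 0.3008. Require 1/(1 + K_p·0.3008) = 0.02, so 1 + 0.3008·K_p = 50.
K_p = (50 − 1)/0.3008 = 163.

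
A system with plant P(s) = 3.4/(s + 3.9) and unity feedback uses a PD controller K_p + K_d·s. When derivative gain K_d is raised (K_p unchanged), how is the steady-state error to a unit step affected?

At s = 0 the derivative term contributes nothing: C(0) = K_p regardless of K_d, so K_pos = K_p·P(0) and e_ss are unchanged.

unchanged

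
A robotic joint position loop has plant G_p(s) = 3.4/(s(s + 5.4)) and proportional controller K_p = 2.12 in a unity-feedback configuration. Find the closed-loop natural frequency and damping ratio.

The closed-loop denominator is s(s+5.4) + 2.12·3.4 = s² + 5.4s + 7.208.
Matching s² + 2ζω_n s + ω_n²: ω_n = √7.208 = 2.685 rad/s and 2ζω_n = 5.4, so ζ = 5.4/(2·2.685) = 1.01.

ω_n = 2.68 rad/s, ζ = 1.01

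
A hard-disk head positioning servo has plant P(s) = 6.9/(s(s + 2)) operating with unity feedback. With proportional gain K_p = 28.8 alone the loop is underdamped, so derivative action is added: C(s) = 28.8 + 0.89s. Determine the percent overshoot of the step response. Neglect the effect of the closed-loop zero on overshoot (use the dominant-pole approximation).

38.8%

Forward path: (28.8 + 0.89s)·6.9/(s(s+2)). The closed-loop characteristic equation is s² + (2 + 6.9·0.89)s + 6.9·28.8 = 0.
That is s² + 8.141s + 198.7 = 0, so ω_n = 14.1 rad/s and ζ = 8.141/(2·14.1) = 0.2888.
%OS = 100·exp(−πζ/√(1−ζ²)) = 38.8%.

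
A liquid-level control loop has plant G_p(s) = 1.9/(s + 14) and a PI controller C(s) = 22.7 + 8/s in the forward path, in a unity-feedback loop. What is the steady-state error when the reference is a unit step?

The open loop C(s)G_p(s) has a pole at the origin (type 1), so the static position error constant is infinite and e_ss = 1/(1+∞) = 0.

0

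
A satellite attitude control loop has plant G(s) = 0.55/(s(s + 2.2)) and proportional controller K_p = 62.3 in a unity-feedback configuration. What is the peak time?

T_p = 0.546 s

The closed-loop denominator s² + 2.2s + 34.27 gives ω_n = √34.27 = 5.854 and ζ = 2.2/(2ω_n) = 0.1879.
Damped frequency ω_d = ω_n√(1−ζ²) = 5.749 rad/s, so peak time T_p = π/ω_d = 0.546 s.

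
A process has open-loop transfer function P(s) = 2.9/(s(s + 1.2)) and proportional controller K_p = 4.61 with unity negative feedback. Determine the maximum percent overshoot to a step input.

From 1 + K_pP(s) = 0: s² + 1.2s + 13.37 = 0 ⇒ ω_n = 3.656, ζ = 0.1641.
%OS = 100·exp(−πζ/√(1−ζ²)) = 100·exp(−π·0.1641/√0.9731) = 59.3%.

59.3%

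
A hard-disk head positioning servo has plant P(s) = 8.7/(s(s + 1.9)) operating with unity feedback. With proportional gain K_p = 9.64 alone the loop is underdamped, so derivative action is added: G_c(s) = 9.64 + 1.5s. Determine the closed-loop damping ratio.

Forward path: (9.64 + 1.5s)·8.7/(s(s+1.9)). The closed-loop characteristic equation is s² + (1.9 + 8.7·1.5)s + 8.7·9.64 = 0.
That is s² + 14.95s + 83.87 = 0, so ω_n = 9.158 rad/s and ζ = 14.95/(2·9.158) = 0.8162.

ζ = 0.816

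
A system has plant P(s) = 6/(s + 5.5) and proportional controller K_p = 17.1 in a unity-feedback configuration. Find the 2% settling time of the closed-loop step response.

T_s ≈ 0.037 s

Closed-loop transfer function: T(s) = K_p·P(s)/(1 + K_p·P(s)) = 102.6/(s + 5.5 + 102.6) = 102.6/(s + 108.1).
Time constant τ = 1/108.1 = 0.009251 s, so the 2% settling time is about 4τ = 0.037 s.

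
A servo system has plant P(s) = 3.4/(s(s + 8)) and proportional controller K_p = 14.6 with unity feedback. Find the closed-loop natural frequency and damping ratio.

The closed-loop denominator is s(s+8) + 14.6·3.4 = s² + 8s + 49.64.
Matching s² + 2ζω_n s + ω_n²: ω_n = √49.64 = 7.046 rad/s and 2ζω_n = 8, so ζ = 8/(2·7.046) = 0.568.

ω_n = 7.05 rad/s, ζ = 0.568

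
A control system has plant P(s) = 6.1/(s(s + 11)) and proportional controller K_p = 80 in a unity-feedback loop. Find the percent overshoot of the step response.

44.6%

The closed-loop denominator s² + 11s + 488 gives ω_n = √488 = 22.09 and ζ = 11/(2ω_n) = 0.249.
%OS = 100·exp(−πζ/√(1−ζ²)) = 100·exp(−π·0.249/√0.938) = 44.6%.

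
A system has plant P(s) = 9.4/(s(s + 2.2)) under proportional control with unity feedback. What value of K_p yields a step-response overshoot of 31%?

From %OS = 100·exp(−πζ/√(1−ζ²)) = 31%, ζ = −ln(0.31)/√(π²+ln²(0.31)) = 0.3493.
Characteristic equation s² + 2.2s + 9.4K_p = 0 gives ζ = 2.2/(2√(9.4K_p)).
Setting ζ = 0.3493: √(9.4K_p) = 2.2/(2·0.3493) = 3.149, so K_p = 9.916/9.4 = 1.05.

K_p = 1.05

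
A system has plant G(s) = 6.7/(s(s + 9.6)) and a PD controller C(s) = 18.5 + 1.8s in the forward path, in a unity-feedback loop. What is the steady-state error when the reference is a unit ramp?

The loop has one pole at the origin (type 1). Velocity error constant K_v = lim_{s→0} s·C(s)G(s) = 18.5·6.7/9.6 = 12.91.
Steady-state error to a unit ramp: e_ss = 1/K_v = 0.0775.

0.0775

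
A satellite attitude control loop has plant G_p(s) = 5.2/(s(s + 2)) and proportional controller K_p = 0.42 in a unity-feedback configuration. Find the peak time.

The closed-loop denominator s² + 2s + 2.184 gives ω_n = √2.184 = 1.478 and ζ = 2/(2ω_n) = 0.6767.
Damped frequency ω_d = ω_n√(1−ζ²) = 1.088 rad/s, so peak time T_p = π/ω_d = 2.89 s.

T_p = 2.89 s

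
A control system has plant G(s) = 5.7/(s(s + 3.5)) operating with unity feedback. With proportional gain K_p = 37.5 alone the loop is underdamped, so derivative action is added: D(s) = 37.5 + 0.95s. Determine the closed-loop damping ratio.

Forward path: (37.5 + 0.95s)·5.7/(s(s+3.5)). The closed-loop characteristic equation is s² + (3.5 + 5.7·0.95)s + 5.7·37.5 = 0.
That is s² + 8.915s + 213.8 = 0, so ω_n = 14.62 rad/s and ζ = 8.915/(2·14.62) = 0.3049.

ζ = 0.305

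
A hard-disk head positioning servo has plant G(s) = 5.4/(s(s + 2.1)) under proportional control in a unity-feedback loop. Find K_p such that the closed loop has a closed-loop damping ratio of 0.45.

Closed-loop characteristic equation: s² + 2.1s + K_p·5.4 = 0.
So ω_n = √(5.4K_p) and 2ζω_n = 2.1, giving ζ = 2.1/(2√(5.4K_p)).
Setting ζ = 0.45: √(5.4K_p) = 2.1/(2·0.45) = 2.333, so K_p = 5.444/5.4 = 1.01.

K_p = 1.01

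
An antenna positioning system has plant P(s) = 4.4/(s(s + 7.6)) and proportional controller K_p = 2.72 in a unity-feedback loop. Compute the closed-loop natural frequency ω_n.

ω_n = 3.46 rad/s

With unity feedback the closed-loop characteristic equation is s² + 7.6s + 2.72·4.4 = s² + 7.6s + 11.97 = 0.
Matching s² + 2ζω_n s + ω_n²: ω_n = √11.97 = 3.459 rad/s and 2ζω_n = 7.6, so ζ = 7.6/(2·3.459) = 1.1.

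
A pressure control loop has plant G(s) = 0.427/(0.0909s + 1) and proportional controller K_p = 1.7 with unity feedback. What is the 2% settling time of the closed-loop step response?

T_s ≈ 0.211 s

Closed loop: T(s) = K_p·G/(1+K_p·G) = 0.7259/(0.0909s + 1 + 0.7259), with pole at s = −(1 + 0.7259)/0.0909 = −18.99.
τ = 1/18.99 = 0.05267 s, so 2% settling time ≈ 4τ = 0.211 s.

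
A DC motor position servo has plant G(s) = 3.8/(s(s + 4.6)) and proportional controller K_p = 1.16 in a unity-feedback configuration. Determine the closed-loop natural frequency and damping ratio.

ω_n = 2.1 rad/s, ζ = 1.1

1 + K_p·G(s) = 0 gives s² + 4.6s + 4.408 = 0.
Matching s² + 2ζω_n s + ω_n²: ω_n = √4.408 = 2.1 rad/s and 2ζω_n = 4.6, so ζ = 4.6/(2·2.1) = 1.1.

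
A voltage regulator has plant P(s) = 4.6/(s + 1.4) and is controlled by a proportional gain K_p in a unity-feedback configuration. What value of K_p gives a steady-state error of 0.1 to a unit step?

For a type-0 loop with proportional control, e_ss = 1/(1 + K_p·P(0)).
P(0) = 3.286. Require 1/(1 + K_p·3.286) = 0.1, so 1 + 3.286·K_p = 10.
K_p = (10 − 1)/3.286 = 2.74.

K_p = 2.74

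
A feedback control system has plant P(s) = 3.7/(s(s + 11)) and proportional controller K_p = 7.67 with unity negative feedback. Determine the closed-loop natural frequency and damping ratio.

1 + K_p·P(s) = 0 gives s² + 11s + 28.38 = 0.
Matching s² + 2ζω_n s + ω_n²: ω_n = √28.38 = 5.327 rad/s and 2ζω_n = 11, so ζ = 11/(2·5.327) = 1.03.

ω_n = 5.33 rad/s, ζ = 1.03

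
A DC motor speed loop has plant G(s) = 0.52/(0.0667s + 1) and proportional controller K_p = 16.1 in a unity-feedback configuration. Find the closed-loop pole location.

Closed loop: T(s) = K_p·G/(1+K_p·G) = 8.372/(0.0667s + 1 + 8.372), with pole at s = −(1 + 8.372)/0.0667 = −140.5.

s = -140.5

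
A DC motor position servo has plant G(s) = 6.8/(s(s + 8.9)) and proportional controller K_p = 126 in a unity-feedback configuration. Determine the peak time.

From 1 + K_pG(s) = 0: s² + 8.9s + 856.8 = 0 ⇒ ω_n = 29.27, ζ = 0.152.
Damped frequency ω_d = ω_n√(1−ζ²) = 28.93 rad/s, so peak time T_p = π/ω_d = 0.109 s.

T_p = 0.109 s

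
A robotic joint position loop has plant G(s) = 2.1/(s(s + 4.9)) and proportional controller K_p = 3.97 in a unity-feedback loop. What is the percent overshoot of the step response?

Closed-loop characteristic equation: s² + 4.9s + 8.337 = 0, so ω_n = 2.887 rad/s and ζ = 4.9/(2·2.887) = 0.8485.
%OS = 100·exp(−πζ/√(1−ζ²)) = 100·exp(−π·0.8485/√0.28) = 0.649%.

0.649%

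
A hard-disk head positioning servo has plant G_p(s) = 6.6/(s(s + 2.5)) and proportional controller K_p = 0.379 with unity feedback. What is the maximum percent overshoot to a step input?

1.74%

From 1 + K_pG_p(s) = 0: s² + 2.5s + 2.501 = 0 ⇒ ω_n = 1.582, ζ = 0.7903.
%OS = 100·exp(−πζ/√(1−ζ²)) = 100·exp(−π·0.7903/√0.3753) = 1.74%.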